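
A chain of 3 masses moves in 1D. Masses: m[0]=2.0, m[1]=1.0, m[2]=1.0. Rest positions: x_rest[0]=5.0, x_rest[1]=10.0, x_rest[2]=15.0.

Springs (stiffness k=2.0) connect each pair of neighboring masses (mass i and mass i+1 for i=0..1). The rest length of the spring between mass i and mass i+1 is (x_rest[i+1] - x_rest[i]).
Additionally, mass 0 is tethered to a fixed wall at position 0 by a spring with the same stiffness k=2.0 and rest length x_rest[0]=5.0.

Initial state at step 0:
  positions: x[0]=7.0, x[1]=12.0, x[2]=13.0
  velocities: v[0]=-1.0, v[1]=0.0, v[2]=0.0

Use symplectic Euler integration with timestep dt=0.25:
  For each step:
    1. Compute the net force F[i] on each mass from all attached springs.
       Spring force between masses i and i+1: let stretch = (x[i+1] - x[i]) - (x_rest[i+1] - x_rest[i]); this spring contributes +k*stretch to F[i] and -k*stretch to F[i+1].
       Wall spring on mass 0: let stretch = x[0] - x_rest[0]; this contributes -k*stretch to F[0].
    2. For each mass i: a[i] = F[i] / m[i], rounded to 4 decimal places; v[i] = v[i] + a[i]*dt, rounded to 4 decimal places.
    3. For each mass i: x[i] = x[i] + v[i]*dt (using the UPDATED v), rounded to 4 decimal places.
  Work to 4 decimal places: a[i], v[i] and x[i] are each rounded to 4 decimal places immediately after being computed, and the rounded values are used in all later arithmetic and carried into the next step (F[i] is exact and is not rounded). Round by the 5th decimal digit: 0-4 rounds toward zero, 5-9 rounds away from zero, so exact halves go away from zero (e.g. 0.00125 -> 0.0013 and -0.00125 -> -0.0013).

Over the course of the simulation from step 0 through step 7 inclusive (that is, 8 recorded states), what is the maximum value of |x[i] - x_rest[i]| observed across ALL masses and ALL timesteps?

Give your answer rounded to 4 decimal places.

Answer: 2.2069

Derivation:
Step 0: x=[7.0000 12.0000 13.0000] v=[-1.0000 0.0000 0.0000]
Step 1: x=[6.6250 11.5000 13.5000] v=[-1.5000 -2.0000 2.0000]
Step 2: x=[6.1406 10.6406 14.3750] v=[-1.9375 -3.4375 3.5000]
Step 3: x=[5.5537 9.6855 15.4082] v=[-2.3477 -3.8203 4.1328]
Step 4: x=[4.8779 8.9293 16.3511] v=[-2.7032 -3.0249 3.7715]
Step 5: x=[4.1505 8.5944 16.9913] v=[-2.9098 -1.3397 2.5606]
Step 6: x=[3.4414 8.7536 17.2069] v=[-2.8365 0.6368 0.8622]
Step 7: x=[2.8492 9.3055 16.9908] v=[-2.3688 2.2074 -0.8645]
Max displacement = 2.2069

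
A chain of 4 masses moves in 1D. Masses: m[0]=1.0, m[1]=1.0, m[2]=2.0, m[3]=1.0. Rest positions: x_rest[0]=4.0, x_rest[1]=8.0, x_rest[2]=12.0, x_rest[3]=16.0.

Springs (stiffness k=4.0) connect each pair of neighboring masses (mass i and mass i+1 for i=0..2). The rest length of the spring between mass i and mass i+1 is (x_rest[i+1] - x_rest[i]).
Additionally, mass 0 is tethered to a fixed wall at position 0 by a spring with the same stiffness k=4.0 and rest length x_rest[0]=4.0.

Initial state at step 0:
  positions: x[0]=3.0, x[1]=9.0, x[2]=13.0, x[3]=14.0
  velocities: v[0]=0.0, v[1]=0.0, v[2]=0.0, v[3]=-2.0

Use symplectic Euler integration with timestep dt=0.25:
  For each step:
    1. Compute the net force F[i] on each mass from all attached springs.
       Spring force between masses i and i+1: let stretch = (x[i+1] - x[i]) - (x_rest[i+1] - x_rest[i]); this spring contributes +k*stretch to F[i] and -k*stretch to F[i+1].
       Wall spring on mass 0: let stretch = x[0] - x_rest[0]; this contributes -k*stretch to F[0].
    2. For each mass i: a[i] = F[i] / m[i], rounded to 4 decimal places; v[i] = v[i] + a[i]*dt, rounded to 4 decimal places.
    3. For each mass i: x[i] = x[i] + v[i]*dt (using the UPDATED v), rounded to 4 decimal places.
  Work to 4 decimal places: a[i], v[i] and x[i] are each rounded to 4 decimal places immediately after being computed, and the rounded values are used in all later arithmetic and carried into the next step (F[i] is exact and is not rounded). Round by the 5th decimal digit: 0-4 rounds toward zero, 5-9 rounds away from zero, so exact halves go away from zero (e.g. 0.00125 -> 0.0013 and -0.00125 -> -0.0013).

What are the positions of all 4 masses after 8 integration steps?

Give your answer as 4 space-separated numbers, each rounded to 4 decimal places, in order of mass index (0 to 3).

Answer: 2.2100 6.6099 11.9908 14.4661

Derivation:
Step 0: x=[3.0000 9.0000 13.0000 14.0000] v=[0.0000 0.0000 0.0000 -2.0000]
Step 1: x=[3.7500 8.5000 12.6250 14.2500] v=[3.0000 -2.0000 -1.5000 1.0000]
Step 2: x=[4.7500 7.8438 11.9375 15.0938] v=[4.0000 -2.6250 -2.7500 3.3750]
Step 3: x=[5.3360 7.4375 11.1328 16.1485] v=[2.3438 -1.6251 -3.2187 4.2187]
Step 4: x=[5.1133 7.4297 10.4932 16.9493] v=[-0.8907 -0.0313 -2.5585 3.2030]
Step 5: x=[4.1914 7.6087 10.2777 17.1360] v=[-3.6876 0.7158 -0.8622 0.7469]
Step 6: x=[3.0760 7.6006 10.5858 16.6082] v=[-4.4617 -0.0325 1.2325 -2.1114]
Step 7: x=[2.3227 7.2076 11.2736 15.5748] v=[-3.0131 -1.5719 2.7511 -4.1338]
Step 8: x=[2.2100 6.6099 11.9908 14.4661] v=[-0.4509 -2.3908 2.8687 -4.4350]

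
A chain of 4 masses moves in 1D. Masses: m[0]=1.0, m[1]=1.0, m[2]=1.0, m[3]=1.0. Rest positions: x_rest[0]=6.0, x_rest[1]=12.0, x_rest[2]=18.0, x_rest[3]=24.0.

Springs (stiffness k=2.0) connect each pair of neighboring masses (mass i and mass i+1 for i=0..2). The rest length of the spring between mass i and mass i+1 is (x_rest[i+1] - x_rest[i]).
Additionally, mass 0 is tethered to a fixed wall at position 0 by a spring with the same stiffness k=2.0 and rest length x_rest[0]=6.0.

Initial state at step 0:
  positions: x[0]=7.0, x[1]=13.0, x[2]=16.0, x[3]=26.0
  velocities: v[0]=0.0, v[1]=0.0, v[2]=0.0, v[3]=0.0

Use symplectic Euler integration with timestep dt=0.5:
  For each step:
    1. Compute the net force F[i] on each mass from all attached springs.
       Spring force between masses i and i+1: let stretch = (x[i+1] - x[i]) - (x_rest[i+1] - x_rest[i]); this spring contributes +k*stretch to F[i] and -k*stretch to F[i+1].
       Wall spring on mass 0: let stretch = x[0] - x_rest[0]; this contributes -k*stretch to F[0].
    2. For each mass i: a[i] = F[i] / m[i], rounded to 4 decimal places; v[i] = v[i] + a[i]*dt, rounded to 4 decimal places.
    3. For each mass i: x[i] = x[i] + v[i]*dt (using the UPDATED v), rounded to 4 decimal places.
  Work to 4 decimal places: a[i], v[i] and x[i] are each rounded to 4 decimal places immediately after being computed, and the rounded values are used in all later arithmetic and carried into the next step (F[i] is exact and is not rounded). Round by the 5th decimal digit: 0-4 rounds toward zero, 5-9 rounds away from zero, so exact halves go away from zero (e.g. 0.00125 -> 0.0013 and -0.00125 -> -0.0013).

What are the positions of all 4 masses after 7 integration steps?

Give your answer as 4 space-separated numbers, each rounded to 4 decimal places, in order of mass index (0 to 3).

Step 0: x=[7.0000 13.0000 16.0000 26.0000] v=[0.0000 0.0000 0.0000 0.0000]
Step 1: x=[6.5000 11.5000 19.5000 24.0000] v=[-1.0000 -3.0000 7.0000 -4.0000]
Step 2: x=[5.2500 11.5000 21.2500 22.7500] v=[-2.5000 0.0000 3.5000 -2.5000]
Step 3: x=[4.5000 13.2500 18.8750 23.7500] v=[-1.5000 3.5000 -4.7500 2.0000]
Step 4: x=[5.8750 13.4375 16.1250 25.3125] v=[2.7500 0.3750 -5.5000 3.1250]
Step 5: x=[8.0938 11.1875 16.6250 25.2813] v=[4.4375 -4.5000 1.0000 -0.0625]
Step 6: x=[7.8125 10.1094 18.7344 23.9219] v=[-0.5626 -2.1562 4.2188 -2.7188]
Step 7: x=[4.7734 12.1954 19.1251 22.9688] v=[-6.0782 4.1719 0.7813 -1.9063]

Answer: 4.7734 12.1954 19.1251 22.9688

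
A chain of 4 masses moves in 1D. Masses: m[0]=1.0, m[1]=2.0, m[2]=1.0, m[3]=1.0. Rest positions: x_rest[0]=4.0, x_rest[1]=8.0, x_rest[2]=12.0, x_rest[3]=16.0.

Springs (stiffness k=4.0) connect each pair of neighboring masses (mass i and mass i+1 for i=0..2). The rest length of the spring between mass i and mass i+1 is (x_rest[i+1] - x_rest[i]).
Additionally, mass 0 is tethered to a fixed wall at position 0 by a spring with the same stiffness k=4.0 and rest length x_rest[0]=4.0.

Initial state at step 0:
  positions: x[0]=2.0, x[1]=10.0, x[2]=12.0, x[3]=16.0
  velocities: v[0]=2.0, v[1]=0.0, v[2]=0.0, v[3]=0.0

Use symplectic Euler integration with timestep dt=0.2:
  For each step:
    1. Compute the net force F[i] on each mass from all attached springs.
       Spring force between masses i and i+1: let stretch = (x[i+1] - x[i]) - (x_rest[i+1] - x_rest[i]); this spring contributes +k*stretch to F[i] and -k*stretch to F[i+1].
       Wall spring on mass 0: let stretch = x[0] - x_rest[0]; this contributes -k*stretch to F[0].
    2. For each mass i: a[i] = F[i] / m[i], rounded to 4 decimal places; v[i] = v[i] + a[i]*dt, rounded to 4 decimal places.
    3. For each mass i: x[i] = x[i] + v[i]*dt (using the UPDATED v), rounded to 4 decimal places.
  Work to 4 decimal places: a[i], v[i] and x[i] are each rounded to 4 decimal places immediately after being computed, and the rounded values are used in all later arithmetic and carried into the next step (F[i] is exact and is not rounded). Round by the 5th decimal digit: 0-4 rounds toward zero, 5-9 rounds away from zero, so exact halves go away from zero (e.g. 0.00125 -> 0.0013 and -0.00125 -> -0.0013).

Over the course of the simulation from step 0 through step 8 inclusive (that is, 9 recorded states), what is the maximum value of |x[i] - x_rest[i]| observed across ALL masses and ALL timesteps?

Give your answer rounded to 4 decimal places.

Answer: 3.4198

Derivation:
Step 0: x=[2.0000 10.0000 12.0000 16.0000] v=[2.0000 0.0000 0.0000 0.0000]
Step 1: x=[3.3600 9.5200 12.3200 16.0000] v=[6.8000 -2.4000 1.6000 0.0000]
Step 2: x=[5.1680 8.7712 12.7808 16.0512] v=[9.0400 -3.7440 2.3040 0.2560]
Step 3: x=[6.7256 8.0549 13.1233 16.2191] v=[7.7882 -3.5814 1.7126 0.8397]
Step 4: x=[7.4198 7.6377 13.1502 16.5317] v=[3.4712 -2.0858 0.1345 1.5631]
Step 5: x=[6.9617 7.6441 12.8361 16.9433] v=[-2.2903 0.0320 -1.5703 2.0579]
Step 6: x=[5.4990 8.0113 12.3485 17.3377] v=[-7.3137 1.8358 -2.4381 1.9721]
Step 7: x=[3.5584 8.5245 11.9652 17.5738] v=[-9.7031 2.5658 -1.9165 1.1807]
Step 8: x=[1.8430 8.9156 11.9288 17.5526] v=[-8.5769 1.9556 -0.1822 -0.1062]
Max displacement = 3.4198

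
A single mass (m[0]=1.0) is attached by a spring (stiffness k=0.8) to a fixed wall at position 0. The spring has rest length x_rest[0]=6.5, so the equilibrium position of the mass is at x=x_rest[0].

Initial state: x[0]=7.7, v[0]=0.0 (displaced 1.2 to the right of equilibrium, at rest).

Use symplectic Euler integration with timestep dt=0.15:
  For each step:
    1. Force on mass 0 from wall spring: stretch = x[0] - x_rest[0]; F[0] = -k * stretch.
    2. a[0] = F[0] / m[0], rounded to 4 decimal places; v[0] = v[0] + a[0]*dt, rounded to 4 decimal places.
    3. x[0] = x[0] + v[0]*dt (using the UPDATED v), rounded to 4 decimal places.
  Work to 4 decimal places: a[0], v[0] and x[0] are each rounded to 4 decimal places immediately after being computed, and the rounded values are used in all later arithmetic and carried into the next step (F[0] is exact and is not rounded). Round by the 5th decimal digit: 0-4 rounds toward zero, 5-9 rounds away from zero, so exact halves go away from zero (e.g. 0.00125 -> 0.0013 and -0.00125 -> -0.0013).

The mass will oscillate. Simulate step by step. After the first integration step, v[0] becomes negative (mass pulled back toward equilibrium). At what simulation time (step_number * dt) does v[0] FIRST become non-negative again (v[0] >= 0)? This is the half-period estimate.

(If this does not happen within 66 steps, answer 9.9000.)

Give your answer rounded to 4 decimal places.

Step 0: x=[7.7000] v=[0.0000]
Step 1: x=[7.6784] v=[-0.1440]
Step 2: x=[7.6356] v=[-0.2854]
Step 3: x=[7.5723] v=[-0.4217]
Step 4: x=[7.4897] v=[-0.5504]
Step 5: x=[7.3893] v=[-0.6692]
Step 6: x=[7.2729] v=[-0.7759]
Step 7: x=[7.1426] v=[-0.8686]
Step 8: x=[7.0007] v=[-0.9457]
Step 9: x=[6.8498] v=[-1.0058]
Step 10: x=[6.6926] v=[-1.0478]
Step 11: x=[6.5320] v=[-1.0709]
Step 12: x=[6.3708] v=[-1.0747]
Step 13: x=[6.2119] v=[-1.0592]
Step 14: x=[6.0582] v=[-1.0246]
Step 15: x=[5.9125] v=[-0.9716]
Step 16: x=[5.7773] v=[-0.9011]
Step 17: x=[5.6551] v=[-0.8144]
Step 18: x=[5.5482] v=[-0.7130]
Step 19: x=[5.4584] v=[-0.5988]
Step 20: x=[5.3873] v=[-0.4738]
Step 21: x=[5.3363] v=[-0.3403]
Step 22: x=[5.3062] v=[-0.2007]
Step 23: x=[5.2976] v=[-0.0575]
Step 24: x=[5.3106] v=[0.0868]
First v>=0 after going negative at step 24, time=3.6000

Answer: 3.6000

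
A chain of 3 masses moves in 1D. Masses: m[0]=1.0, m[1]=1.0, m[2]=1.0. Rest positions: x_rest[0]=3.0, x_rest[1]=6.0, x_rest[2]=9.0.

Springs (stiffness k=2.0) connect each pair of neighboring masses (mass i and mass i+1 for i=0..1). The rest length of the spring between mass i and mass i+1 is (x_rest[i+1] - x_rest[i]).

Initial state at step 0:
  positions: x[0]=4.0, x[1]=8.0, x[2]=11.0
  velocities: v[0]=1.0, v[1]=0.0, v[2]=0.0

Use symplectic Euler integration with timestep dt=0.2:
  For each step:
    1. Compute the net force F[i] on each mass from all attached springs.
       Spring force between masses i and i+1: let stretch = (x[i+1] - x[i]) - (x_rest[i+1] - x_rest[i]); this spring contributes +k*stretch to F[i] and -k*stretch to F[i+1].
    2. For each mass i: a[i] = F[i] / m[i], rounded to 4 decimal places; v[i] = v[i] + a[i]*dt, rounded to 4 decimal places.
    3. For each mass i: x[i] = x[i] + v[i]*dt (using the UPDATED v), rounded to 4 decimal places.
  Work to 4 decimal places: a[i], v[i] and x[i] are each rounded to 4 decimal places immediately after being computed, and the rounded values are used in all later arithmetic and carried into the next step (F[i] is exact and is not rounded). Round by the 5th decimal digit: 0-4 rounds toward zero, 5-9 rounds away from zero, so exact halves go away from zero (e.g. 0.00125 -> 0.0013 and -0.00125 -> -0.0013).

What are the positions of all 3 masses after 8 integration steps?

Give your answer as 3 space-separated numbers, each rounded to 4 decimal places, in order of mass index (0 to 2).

Step 0: x=[4.0000 8.0000 11.0000] v=[1.0000 0.0000 0.0000]
Step 1: x=[4.2800 7.9200 11.0000] v=[1.4000 -0.4000 0.0000]
Step 2: x=[4.6112 7.7952 10.9936] v=[1.6560 -0.6240 -0.0320]
Step 3: x=[4.9571 7.6716 10.9713] v=[1.7296 -0.6182 -0.1114]
Step 4: x=[5.2802 7.5948 10.9250] v=[1.6154 -0.3841 -0.2313]
Step 5: x=[5.5484 7.5992 10.8523] v=[1.3412 0.0221 -0.3634]
Step 6: x=[5.7407 7.6998 10.7594] v=[0.9615 0.5030 -0.4646]
Step 7: x=[5.8497 7.8884 10.6617] v=[0.5451 0.9432 -0.4884]
Step 8: x=[5.8818 8.1358 10.5822] v=[0.1606 1.2370 -0.3977]

Answer: 5.8818 8.1358 10.5822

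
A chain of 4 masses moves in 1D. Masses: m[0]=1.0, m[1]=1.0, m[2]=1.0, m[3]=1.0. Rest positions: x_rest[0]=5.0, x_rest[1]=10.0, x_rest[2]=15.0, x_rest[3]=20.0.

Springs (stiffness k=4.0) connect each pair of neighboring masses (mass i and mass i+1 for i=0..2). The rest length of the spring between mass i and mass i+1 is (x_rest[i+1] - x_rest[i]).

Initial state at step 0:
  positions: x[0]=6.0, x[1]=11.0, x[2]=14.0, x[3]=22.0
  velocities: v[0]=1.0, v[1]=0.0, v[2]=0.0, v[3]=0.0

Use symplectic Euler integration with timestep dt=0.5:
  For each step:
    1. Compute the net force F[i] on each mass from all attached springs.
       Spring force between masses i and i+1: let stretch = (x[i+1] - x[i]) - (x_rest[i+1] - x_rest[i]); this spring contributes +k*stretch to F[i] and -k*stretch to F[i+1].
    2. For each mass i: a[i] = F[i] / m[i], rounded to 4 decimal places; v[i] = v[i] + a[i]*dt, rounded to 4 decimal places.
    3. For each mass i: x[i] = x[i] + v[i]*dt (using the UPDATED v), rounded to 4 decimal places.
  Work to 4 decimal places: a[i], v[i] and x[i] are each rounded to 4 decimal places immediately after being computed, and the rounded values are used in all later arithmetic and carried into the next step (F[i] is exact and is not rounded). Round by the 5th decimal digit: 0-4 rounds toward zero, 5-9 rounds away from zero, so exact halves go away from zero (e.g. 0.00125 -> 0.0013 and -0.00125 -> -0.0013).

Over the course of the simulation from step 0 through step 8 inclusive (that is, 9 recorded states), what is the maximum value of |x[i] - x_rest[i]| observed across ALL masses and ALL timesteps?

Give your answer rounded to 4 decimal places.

Answer: 5.0000

Derivation:
Step 0: x=[6.0000 11.0000 14.0000 22.0000] v=[1.0000 0.0000 0.0000 0.0000]
Step 1: x=[6.5000 9.0000 19.0000 19.0000] v=[1.0000 -4.0000 10.0000 -6.0000]
Step 2: x=[4.5000 14.5000 14.0000 21.0000] v=[-4.0000 11.0000 -10.0000 4.0000]
Step 3: x=[7.5000 9.5000 16.5000 21.0000] v=[6.0000 -10.0000 5.0000 0.0000]
Step 4: x=[7.5000 9.5000 16.5000 21.5000] v=[0.0000 0.0000 0.0000 1.0000]
Step 5: x=[4.5000 14.5000 14.5000 22.0000] v=[-6.0000 10.0000 -4.0000 1.0000]
Step 6: x=[6.5000 9.5000 20.0000 20.0000] v=[4.0000 -10.0000 11.0000 -4.0000]
Step 7: x=[6.5000 12.0000 15.0000 23.0000] v=[0.0000 5.0000 -10.0000 6.0000]
Step 8: x=[7.0000 12.0000 15.0000 23.0000] v=[1.0000 0.0000 0.0000 0.0000]
Max displacement = 5.0000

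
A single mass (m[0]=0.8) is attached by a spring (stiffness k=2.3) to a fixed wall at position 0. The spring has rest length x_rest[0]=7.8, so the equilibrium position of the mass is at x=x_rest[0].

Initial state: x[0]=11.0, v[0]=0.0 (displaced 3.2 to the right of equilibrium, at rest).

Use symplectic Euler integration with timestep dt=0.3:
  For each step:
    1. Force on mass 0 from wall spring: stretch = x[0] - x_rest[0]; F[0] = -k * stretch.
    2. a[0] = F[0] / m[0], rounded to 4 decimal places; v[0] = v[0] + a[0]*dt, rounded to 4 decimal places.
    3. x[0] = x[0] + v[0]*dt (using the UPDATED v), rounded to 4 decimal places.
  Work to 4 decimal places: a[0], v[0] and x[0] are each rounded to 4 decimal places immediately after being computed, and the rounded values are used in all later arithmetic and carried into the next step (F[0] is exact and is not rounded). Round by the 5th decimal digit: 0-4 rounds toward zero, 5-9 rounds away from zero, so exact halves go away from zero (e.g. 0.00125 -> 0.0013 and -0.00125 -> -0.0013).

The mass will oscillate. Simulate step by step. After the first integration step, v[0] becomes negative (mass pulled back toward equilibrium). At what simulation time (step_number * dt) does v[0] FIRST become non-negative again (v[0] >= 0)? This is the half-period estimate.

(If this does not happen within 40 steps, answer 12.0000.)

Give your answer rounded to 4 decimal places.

Answer: 2.1000

Derivation:
Step 0: x=[11.0000] v=[0.0000]
Step 1: x=[10.1720] v=[-2.7600]
Step 2: x=[8.7302] v=[-4.8059]
Step 3: x=[7.0477] v=[-5.6082]
Step 4: x=[5.5599] v=[-4.9593]
Step 5: x=[4.6517] v=[-3.0272]
Step 6: x=[4.5582] v=[-0.3118]
Step 7: x=[5.3035] v=[2.4843]
First v>=0 after going negative at step 7, time=2.1000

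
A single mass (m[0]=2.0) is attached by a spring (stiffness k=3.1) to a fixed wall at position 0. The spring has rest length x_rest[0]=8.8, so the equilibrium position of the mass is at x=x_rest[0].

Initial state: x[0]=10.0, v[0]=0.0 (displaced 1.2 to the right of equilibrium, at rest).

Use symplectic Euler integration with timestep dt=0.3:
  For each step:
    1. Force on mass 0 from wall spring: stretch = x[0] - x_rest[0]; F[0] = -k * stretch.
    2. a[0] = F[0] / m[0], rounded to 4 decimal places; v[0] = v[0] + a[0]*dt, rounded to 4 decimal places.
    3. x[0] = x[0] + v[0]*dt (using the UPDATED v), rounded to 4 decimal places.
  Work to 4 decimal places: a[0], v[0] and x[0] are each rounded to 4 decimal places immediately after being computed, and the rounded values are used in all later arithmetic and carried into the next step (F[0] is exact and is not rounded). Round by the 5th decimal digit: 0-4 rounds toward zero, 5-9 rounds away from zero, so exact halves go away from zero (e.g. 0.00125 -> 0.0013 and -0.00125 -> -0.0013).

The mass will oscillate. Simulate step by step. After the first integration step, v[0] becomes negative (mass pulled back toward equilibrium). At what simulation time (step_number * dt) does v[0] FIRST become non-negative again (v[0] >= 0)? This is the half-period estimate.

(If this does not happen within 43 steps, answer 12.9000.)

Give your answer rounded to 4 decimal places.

Step 0: x=[10.0000] v=[0.0000]
Step 1: x=[9.8326] v=[-0.5580]
Step 2: x=[9.5211] v=[-1.0382]
Step 3: x=[9.1091] v=[-1.3735]
Step 4: x=[8.6539] v=[-1.5172]
Step 5: x=[8.2191] v=[-1.4493]
Step 6: x=[7.8653] v=[-1.1792]
Step 7: x=[7.6419] v=[-0.7446]
Step 8: x=[7.5801] v=[-0.2061]
Step 9: x=[7.6884] v=[0.3611]
First v>=0 after going negative at step 9, time=2.7000

Answer: 2.7000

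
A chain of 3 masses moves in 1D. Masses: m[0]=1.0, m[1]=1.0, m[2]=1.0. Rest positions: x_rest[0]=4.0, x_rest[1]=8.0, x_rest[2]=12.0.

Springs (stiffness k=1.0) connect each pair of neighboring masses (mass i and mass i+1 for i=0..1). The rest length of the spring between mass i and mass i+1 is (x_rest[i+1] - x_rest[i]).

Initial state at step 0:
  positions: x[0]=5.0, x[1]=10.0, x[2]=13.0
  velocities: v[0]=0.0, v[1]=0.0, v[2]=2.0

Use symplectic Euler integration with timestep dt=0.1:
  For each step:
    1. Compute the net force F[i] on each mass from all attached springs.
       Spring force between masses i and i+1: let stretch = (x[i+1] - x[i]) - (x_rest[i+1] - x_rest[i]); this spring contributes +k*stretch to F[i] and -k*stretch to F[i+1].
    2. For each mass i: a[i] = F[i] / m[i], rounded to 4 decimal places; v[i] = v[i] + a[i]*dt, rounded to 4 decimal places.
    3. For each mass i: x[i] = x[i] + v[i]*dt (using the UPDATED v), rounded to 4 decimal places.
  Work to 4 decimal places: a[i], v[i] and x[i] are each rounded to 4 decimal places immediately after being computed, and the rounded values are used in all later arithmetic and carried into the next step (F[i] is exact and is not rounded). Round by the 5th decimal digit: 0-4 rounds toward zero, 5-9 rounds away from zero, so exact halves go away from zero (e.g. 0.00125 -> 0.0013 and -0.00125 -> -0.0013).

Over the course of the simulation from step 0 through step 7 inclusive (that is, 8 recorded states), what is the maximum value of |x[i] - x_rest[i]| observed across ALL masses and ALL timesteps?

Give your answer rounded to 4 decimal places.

Step 0: x=[5.0000 10.0000 13.0000] v=[0.0000 0.0000 2.0000]
Step 1: x=[5.0100 9.9800 13.2100] v=[0.1000 -0.2000 2.1000]
Step 2: x=[5.0297 9.9426 13.4277] v=[0.1970 -0.3740 2.1770]
Step 3: x=[5.0585 9.8909 13.6506] v=[0.2883 -0.5168 2.2285]
Step 4: x=[5.0957 9.8285 13.8759] v=[0.3715 -0.6241 2.2525]
Step 5: x=[5.1402 9.7592 14.1007] v=[0.4448 -0.6926 2.2478]
Step 6: x=[5.1909 9.6872 14.3221] v=[0.5067 -0.7204 2.2137]
Step 7: x=[5.2465 9.6166 14.5371] v=[0.5563 -0.7065 2.1502]
Max displacement = 2.5371

Answer: 2.5371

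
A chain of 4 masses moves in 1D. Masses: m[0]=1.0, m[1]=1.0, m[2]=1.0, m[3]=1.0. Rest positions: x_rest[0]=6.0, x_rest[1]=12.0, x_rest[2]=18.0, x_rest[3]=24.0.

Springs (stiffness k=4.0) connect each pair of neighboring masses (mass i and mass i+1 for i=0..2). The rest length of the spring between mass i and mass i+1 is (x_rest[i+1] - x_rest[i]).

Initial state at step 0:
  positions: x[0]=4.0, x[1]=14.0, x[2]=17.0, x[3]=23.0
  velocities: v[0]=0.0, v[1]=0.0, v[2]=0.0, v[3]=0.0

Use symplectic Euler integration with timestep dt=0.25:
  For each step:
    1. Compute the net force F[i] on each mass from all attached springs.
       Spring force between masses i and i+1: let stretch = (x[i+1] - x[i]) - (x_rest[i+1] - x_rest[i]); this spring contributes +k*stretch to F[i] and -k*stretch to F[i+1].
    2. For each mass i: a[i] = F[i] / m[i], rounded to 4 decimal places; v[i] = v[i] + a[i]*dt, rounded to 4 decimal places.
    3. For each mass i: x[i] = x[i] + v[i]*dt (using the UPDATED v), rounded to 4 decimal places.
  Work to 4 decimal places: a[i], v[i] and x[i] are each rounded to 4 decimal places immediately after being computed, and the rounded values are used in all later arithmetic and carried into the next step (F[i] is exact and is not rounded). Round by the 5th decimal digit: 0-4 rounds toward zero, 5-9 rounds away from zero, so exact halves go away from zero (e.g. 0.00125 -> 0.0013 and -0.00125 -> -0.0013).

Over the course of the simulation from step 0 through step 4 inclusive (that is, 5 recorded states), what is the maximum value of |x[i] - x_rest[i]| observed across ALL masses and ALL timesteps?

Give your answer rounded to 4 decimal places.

Answer: 2.9687

Derivation:
Step 0: x=[4.0000 14.0000 17.0000 23.0000] v=[0.0000 0.0000 0.0000 0.0000]
Step 1: x=[5.0000 12.2500 17.7500 23.0000] v=[4.0000 -7.0000 3.0000 0.0000]
Step 2: x=[6.3125 10.0625 18.4375 23.1875] v=[5.2500 -8.7500 2.7500 0.7500]
Step 3: x=[7.0625 9.0313 18.2188 23.6875] v=[3.0000 -4.1250 -0.8750 2.0000]
Step 4: x=[6.8047 9.8047 17.0704 24.3203] v=[-1.0312 3.0937 -4.5938 2.5313]
Max displacement = 2.9687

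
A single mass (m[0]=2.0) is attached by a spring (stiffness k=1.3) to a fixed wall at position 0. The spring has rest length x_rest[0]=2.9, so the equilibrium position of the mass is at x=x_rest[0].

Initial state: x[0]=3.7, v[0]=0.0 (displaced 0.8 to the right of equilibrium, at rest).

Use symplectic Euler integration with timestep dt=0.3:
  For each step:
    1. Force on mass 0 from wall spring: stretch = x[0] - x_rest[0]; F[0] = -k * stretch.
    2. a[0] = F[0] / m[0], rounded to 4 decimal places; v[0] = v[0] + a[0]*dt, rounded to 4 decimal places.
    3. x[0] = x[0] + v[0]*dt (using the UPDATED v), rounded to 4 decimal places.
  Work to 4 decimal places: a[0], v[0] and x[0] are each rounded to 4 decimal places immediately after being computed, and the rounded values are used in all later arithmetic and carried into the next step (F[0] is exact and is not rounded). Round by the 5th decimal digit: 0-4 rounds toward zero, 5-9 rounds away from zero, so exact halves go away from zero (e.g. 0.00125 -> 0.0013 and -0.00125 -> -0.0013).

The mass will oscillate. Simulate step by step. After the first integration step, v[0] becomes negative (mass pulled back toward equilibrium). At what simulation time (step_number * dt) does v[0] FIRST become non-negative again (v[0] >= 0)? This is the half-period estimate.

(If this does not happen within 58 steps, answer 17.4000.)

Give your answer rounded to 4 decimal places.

Answer: 3.9000

Derivation:
Step 0: x=[3.7000] v=[0.0000]
Step 1: x=[3.6532] v=[-0.1560]
Step 2: x=[3.5623] v=[-0.3029]
Step 3: x=[3.4327] v=[-0.4321]
Step 4: x=[3.2719] v=[-0.5360]
Step 5: x=[3.0894] v=[-0.6085]
Step 6: x=[2.8958] v=[-0.6454]
Step 7: x=[2.7024] v=[-0.6446]
Step 8: x=[2.5206] v=[-0.6061]
Step 9: x=[2.3610] v=[-0.5321]
Step 10: x=[2.2329] v=[-0.4270]
Step 11: x=[2.1438] v=[-0.2969]
Step 12: x=[2.0990] v=[-0.1495]
Step 13: x=[2.1010] v=[0.0067]
First v>=0 after going negative at step 13, time=3.9000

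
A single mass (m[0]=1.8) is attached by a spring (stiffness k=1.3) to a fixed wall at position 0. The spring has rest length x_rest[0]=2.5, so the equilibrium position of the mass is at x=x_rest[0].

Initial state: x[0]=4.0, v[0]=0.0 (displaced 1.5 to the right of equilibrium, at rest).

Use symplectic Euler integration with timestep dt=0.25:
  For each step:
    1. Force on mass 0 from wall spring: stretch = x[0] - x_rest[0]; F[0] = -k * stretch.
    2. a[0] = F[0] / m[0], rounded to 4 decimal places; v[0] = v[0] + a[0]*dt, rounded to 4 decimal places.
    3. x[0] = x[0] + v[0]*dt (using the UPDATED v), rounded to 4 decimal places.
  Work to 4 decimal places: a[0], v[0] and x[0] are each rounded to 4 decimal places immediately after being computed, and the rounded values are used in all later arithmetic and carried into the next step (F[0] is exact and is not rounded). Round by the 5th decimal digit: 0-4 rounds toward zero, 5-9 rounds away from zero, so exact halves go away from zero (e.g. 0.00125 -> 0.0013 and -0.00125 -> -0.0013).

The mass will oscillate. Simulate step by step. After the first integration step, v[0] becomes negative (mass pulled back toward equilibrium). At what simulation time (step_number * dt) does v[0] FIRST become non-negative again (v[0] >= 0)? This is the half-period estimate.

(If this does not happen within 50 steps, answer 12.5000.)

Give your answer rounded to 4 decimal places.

Step 0: x=[4.0000] v=[0.0000]
Step 1: x=[3.9323] v=[-0.2708]
Step 2: x=[3.8000] v=[-0.5294]
Step 3: x=[3.6090] v=[-0.7641]
Step 4: x=[3.3679] v=[-0.9643]
Step 5: x=[3.0877] v=[-1.1210]
Step 6: x=[2.7809] v=[-1.2271]
Step 7: x=[2.4615] v=[-1.2778]
Step 8: x=[2.1438] v=[-1.2709]
Step 9: x=[1.8422] v=[-1.2066]
Step 10: x=[1.5703] v=[-1.0878]
Step 11: x=[1.3403] v=[-0.9199]
Step 12: x=[1.1627] v=[-0.7105]
Step 13: x=[1.0454] v=[-0.4691]
Step 14: x=[0.9938] v=[-0.2065]
Step 15: x=[1.0102] v=[0.0655]
First v>=0 after going negative at step 15, time=3.7500

Answer: 3.7500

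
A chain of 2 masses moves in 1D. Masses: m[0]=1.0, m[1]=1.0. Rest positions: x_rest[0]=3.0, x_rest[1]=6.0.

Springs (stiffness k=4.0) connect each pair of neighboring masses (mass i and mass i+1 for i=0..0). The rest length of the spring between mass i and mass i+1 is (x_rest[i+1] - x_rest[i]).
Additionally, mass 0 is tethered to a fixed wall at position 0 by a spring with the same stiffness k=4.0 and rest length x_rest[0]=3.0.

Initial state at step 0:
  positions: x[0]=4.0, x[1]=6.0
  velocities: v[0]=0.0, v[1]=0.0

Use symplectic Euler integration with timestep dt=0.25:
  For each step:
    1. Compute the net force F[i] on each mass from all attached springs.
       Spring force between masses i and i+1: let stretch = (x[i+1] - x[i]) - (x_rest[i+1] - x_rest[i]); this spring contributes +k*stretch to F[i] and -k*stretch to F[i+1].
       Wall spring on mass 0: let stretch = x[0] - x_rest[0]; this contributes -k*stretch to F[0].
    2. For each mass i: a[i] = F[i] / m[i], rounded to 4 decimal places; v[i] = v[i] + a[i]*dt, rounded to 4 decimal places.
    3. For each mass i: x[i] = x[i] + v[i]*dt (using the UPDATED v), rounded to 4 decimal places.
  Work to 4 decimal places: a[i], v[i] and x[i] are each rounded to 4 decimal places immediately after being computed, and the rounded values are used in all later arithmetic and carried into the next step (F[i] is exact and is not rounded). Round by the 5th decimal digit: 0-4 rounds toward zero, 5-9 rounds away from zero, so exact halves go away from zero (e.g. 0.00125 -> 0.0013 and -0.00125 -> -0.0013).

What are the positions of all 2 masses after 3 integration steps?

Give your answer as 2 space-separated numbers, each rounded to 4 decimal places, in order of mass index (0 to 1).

Answer: 2.3594 6.6875

Derivation:
Step 0: x=[4.0000 6.0000] v=[0.0000 0.0000]
Step 1: x=[3.5000 6.2500] v=[-2.0000 1.0000]
Step 2: x=[2.8125 6.5625] v=[-2.7500 1.2500]
Step 3: x=[2.3594 6.6875] v=[-1.8125 0.5000]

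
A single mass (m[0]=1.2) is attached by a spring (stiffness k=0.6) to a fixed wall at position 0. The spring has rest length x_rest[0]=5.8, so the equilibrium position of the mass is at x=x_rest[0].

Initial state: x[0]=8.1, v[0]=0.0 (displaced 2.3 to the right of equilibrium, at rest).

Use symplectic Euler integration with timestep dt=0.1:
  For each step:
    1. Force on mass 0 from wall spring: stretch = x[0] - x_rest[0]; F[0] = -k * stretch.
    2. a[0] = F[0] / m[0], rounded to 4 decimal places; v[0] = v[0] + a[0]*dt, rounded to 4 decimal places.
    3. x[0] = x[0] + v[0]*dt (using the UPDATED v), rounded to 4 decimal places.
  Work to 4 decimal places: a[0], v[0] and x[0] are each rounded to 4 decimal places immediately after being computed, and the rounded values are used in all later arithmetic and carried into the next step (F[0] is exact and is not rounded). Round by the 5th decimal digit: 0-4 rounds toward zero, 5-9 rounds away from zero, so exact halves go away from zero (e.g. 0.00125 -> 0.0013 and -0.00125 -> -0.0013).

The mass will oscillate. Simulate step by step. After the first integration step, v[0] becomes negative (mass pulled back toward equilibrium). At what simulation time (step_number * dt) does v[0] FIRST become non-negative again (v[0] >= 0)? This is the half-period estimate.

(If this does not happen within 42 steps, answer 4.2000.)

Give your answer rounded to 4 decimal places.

Step 0: x=[8.1000] v=[0.0000]
Step 1: x=[8.0885] v=[-0.1150]
Step 2: x=[8.0656] v=[-0.2294]
Step 3: x=[8.0313] v=[-0.3427]
Step 4: x=[7.9859] v=[-0.4543]
Step 5: x=[7.9295] v=[-0.5636]
Step 6: x=[7.8625] v=[-0.6701]
Step 7: x=[7.7852] v=[-0.7732]
Step 8: x=[7.6980] v=[-0.8725]
Step 9: x=[7.6013] v=[-0.9674]
Step 10: x=[7.4956] v=[-1.0575]
Step 11: x=[7.3814] v=[-1.1423]
Step 12: x=[7.2593] v=[-1.2214]
Step 13: x=[7.1299] v=[-1.2944]
Step 14: x=[6.9938] v=[-1.3609]
Step 15: x=[6.8517] v=[-1.4206]
Step 16: x=[6.7044] v=[-1.4732]
Step 17: x=[6.5526] v=[-1.5184]
Step 18: x=[6.3970] v=[-1.5560]
Step 19: x=[6.2384] v=[-1.5859]
Step 20: x=[6.0776] v=[-1.6078]
Step 21: x=[5.9154] v=[-1.6217]
Step 22: x=[5.7527] v=[-1.6275]
Step 23: x=[5.5902] v=[-1.6251]
Step 24: x=[5.4287] v=[-1.6146]
Step 25: x=[5.2691] v=[-1.5960]
Step 26: x=[5.1122] v=[-1.5695]
Step 27: x=[4.9587] v=[-1.5351]
Step 28: x=[4.8094] v=[-1.4930]
Step 29: x=[4.6651] v=[-1.4435]
Step 30: x=[4.5264] v=[-1.3868]
Step 31: x=[4.3941] v=[-1.3231]
Step 32: x=[4.2688] v=[-1.2528]
Step 33: x=[4.1512] v=[-1.1762]
Step 34: x=[4.0418] v=[-1.0938]
Step 35: x=[3.9412] v=[-1.0059]
Step 36: x=[3.8499] v=[-0.9130]
Step 37: x=[3.7684] v=[-0.8155]
Step 38: x=[3.6970] v=[-0.7139]
Step 39: x=[3.6361] v=[-0.6088]
Step 40: x=[3.5860] v=[-0.5006]
Step 41: x=[3.5470] v=[-0.3899]
Step 42: x=[3.5193] v=[-0.2773]
v[0] did not become non-negative within 42 steps; using fallback time=4.2000

Answer: 4.2000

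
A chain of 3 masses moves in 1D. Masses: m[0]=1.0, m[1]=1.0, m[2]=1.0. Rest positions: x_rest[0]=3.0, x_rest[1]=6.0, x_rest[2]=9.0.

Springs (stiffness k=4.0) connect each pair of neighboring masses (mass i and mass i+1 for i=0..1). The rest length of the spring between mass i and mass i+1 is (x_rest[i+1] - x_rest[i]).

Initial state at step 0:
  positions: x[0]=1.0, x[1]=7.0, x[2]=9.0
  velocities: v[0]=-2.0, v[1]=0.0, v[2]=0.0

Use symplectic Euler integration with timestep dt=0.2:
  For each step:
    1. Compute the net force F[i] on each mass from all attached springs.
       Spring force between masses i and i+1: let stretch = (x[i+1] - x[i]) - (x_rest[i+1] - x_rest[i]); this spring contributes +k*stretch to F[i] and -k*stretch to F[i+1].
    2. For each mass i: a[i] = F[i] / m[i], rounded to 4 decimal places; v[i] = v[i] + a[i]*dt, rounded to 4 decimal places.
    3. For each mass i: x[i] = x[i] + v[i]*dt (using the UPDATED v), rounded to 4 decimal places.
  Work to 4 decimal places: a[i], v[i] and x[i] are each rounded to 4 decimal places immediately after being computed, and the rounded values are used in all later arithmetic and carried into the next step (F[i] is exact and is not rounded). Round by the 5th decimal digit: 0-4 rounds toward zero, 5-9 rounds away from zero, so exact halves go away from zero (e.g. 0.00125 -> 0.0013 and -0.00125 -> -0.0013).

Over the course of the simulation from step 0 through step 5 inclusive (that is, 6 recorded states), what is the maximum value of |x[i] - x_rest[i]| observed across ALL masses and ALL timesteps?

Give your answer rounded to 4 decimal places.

Step 0: x=[1.0000 7.0000 9.0000] v=[-2.0000 0.0000 0.0000]
Step 1: x=[1.0800 6.3600 9.1600] v=[0.4000 -3.2000 0.8000]
Step 2: x=[1.5248 5.3232 9.3520] v=[2.2240 -5.1840 0.9600]
Step 3: x=[2.0973 4.3233 9.3794] v=[2.8627 -4.9997 0.1370]
Step 4: x=[2.5460 3.7762 9.0778] v=[2.2435 -2.7356 -1.5079]
Step 5: x=[2.7115 3.8805 8.4080] v=[0.8277 0.5215 -3.3492]
Max displacement = 2.2238

Answer: 2.2238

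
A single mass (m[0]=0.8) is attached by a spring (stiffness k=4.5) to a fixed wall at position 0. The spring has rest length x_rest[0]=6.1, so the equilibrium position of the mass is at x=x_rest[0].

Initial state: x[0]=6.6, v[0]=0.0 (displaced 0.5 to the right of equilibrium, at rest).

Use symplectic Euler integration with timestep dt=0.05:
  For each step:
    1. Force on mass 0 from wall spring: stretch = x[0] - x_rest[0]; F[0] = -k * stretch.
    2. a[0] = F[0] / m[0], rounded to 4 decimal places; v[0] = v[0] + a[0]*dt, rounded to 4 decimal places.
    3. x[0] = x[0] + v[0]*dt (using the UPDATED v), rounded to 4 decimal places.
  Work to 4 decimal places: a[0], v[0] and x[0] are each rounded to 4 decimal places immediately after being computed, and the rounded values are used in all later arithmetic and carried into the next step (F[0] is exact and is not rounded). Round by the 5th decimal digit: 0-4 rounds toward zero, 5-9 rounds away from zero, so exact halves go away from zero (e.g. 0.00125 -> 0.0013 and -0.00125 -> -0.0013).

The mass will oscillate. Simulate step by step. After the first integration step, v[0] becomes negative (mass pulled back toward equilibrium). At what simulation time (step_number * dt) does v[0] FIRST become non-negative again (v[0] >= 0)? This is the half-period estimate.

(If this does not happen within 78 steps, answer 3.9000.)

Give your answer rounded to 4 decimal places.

Step 0: x=[6.6000] v=[0.0000]
Step 1: x=[6.5930] v=[-0.1406]
Step 2: x=[6.5790] v=[-0.2793]
Step 3: x=[6.5583] v=[-0.4140]
Step 4: x=[6.5312] v=[-0.5429]
Step 5: x=[6.4980] v=[-0.6642]
Step 6: x=[6.4592] v=[-0.7761]
Step 7: x=[6.4153] v=[-0.8771]
Step 8: x=[6.3670] v=[-0.9658]
Step 9: x=[6.3150] v=[-1.0409]
Step 10: x=[6.2599] v=[-1.1014]
Step 11: x=[6.2026] v=[-1.1464]
Step 12: x=[6.1438] v=[-1.1753]
Step 13: x=[6.0844] v=[-1.1876]
Step 14: x=[6.0252] v=[-1.1832]
Step 15: x=[5.9671] v=[-1.1622]
Step 16: x=[5.9109] v=[-1.1248]
Step 17: x=[5.8573] v=[-1.0716]
Step 18: x=[5.8071] v=[-1.0033]
Step 19: x=[5.7611] v=[-0.9209]
Step 20: x=[5.7198] v=[-0.8256]
Step 21: x=[5.6839] v=[-0.7187]
Step 22: x=[5.6538] v=[-0.6017]
Step 23: x=[5.6300] v=[-0.4762]
Step 24: x=[5.6128] v=[-0.3440]
Step 25: x=[5.6025] v=[-0.2070]
Step 26: x=[5.5991] v=[-0.0671]
Step 27: x=[5.6028] v=[0.0738]
First v>=0 after going negative at step 27, time=1.3500

Answer: 1.3500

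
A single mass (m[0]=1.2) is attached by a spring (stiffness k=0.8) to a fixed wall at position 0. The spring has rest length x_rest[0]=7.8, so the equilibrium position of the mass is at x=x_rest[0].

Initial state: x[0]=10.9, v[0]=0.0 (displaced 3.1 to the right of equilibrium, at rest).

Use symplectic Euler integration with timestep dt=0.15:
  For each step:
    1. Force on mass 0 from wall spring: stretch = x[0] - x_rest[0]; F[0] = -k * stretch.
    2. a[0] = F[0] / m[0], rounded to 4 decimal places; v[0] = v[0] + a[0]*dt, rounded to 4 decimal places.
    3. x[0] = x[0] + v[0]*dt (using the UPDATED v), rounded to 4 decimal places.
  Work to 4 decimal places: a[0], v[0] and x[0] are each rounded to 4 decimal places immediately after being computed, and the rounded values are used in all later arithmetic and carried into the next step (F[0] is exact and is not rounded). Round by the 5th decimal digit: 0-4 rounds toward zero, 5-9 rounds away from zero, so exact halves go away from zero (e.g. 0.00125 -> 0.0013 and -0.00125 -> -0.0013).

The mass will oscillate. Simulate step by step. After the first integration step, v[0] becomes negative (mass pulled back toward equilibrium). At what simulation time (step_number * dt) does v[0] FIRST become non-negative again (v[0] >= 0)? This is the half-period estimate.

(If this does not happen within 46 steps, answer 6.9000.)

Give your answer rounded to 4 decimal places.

Answer: 3.9000

Derivation:
Step 0: x=[10.9000] v=[0.0000]
Step 1: x=[10.8535] v=[-0.3100]
Step 2: x=[10.7612] v=[-0.6154]
Step 3: x=[10.6245] v=[-0.9115]
Step 4: x=[10.4454] v=[-1.1940]
Step 5: x=[10.2266] v=[-1.4585]
Step 6: x=[9.9714] v=[-1.7012]
Step 7: x=[9.6837] v=[-1.9183]
Step 8: x=[9.3677] v=[-2.1067]
Step 9: x=[9.0282] v=[-2.2635]
Step 10: x=[8.6703] v=[-2.3863]
Step 11: x=[8.2993] v=[-2.4733]
Step 12: x=[7.9208] v=[-2.5232]
Step 13: x=[7.5405] v=[-2.5353]
Step 14: x=[7.1641] v=[-2.5094]
Step 15: x=[6.7972] v=[-2.4458]
Step 16: x=[6.4454] v=[-2.3455]
Step 17: x=[6.1139] v=[-2.2100]
Step 18: x=[5.8077] v=[-2.0414]
Step 19: x=[5.5314] v=[-1.8422]
Step 20: x=[5.2891] v=[-1.6153]
Step 21: x=[5.0845] v=[-1.3642]
Step 22: x=[4.9206] v=[-1.0927]
Step 23: x=[4.7999] v=[-0.8048]
Step 24: x=[4.7242] v=[-0.5048]
Step 25: x=[4.6946] v=[-0.1972]
Step 26: x=[4.7116] v=[0.1133]
First v>=0 after going negative at step 26, time=3.9000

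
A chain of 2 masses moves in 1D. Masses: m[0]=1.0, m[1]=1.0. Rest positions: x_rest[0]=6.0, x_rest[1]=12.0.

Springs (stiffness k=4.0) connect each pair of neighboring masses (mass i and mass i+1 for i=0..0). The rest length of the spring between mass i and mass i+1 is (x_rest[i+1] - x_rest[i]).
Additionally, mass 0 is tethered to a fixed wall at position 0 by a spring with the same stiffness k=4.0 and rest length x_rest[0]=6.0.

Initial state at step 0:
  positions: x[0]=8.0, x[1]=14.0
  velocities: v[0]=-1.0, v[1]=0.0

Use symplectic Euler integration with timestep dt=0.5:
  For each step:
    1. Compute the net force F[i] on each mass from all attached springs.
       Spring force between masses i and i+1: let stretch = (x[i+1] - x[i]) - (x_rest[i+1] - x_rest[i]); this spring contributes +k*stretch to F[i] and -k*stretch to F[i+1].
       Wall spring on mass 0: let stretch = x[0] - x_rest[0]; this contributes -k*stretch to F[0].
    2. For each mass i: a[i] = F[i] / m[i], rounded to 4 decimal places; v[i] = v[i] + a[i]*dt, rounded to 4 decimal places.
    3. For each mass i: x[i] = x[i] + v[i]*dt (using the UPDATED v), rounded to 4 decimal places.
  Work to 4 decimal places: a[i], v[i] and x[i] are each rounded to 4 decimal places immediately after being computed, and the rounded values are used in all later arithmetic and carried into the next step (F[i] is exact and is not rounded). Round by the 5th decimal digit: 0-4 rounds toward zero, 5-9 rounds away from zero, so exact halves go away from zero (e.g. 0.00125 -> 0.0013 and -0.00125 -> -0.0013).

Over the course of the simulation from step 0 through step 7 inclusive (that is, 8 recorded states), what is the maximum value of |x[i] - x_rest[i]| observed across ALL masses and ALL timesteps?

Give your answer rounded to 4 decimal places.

Answer: 2.5000

Derivation:
Step 0: x=[8.0000 14.0000] v=[-1.0000 0.0000]
Step 1: x=[5.5000 14.0000] v=[-5.0000 0.0000]
Step 2: x=[6.0000 11.5000] v=[1.0000 -5.0000]
Step 3: x=[6.0000 9.5000] v=[0.0000 -4.0000]
Step 4: x=[3.5000 10.0000] v=[-5.0000 1.0000]
Step 5: x=[4.0000 10.0000] v=[1.0000 0.0000]
Step 6: x=[6.5000 10.0000] v=[5.0000 0.0000]
Step 7: x=[6.0000 12.5000] v=[-1.0000 5.0000]
Max displacement = 2.5000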